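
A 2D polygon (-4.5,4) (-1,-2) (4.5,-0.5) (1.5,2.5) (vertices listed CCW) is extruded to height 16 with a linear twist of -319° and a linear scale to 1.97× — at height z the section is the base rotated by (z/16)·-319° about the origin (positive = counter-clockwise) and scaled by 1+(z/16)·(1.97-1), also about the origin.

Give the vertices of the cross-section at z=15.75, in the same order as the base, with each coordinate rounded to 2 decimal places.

Cross-section at z=15.75: (-11.74,-0.89) (1.45,-4.12) (6.82,5.65) (-1.48,5.50)

t = z/height = 15.75/16 = 0.984375
s = 1 + (scale-1)·z/height = 1 + (1.97-1)·15.75/16 = 1.954844
θ = twist·z/height = -319°·15.75/16 = -314.0156° = -5.480607 rad
cos θ = 0.694855, sin θ = 0.719150 (intermediates below are computed at full precision and shown rounded to 5 d.p.)
v1: (-4.5,4) → rotate → (-6.00345,-0.45676) → ×s → (-11.73580,-0.89289) → (-11.74,-0.89)
v2: (-1,-2) → rotate → (0.74345,-2.10886) → ×s → (1.45332,-4.12249) → (1.45,-4.12)
v3: (4.5,-0.5) → rotate → (3.48642,2.88875) → ×s → (6.81541,5.64705) → (6.82,5.65)
v4: (1.5,2.5) → rotate → (-0.75559,2.81586) → ×s → (-1.47707,5.50457) → (-1.48,5.50)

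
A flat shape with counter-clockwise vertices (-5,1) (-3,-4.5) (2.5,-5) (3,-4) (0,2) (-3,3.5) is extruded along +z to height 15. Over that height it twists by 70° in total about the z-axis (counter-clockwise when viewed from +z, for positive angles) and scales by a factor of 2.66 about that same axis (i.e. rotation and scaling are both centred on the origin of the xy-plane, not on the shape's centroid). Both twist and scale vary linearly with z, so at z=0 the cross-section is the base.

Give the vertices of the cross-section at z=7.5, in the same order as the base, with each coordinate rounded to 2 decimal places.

Cross-section at z=7.5: (-8.54,-3.75) (0.23,-9.89) (9.00,-4.87) (8.70,-2.85) (-2.10,3.00) (-8.17,2.10)

t = z/height = 7.5/15 = 0.5
s = 1 + (scale-1)·z/height = 1 + (2.66-1)·7.5/15 = 1.830000
θ = twist·z/height = 70°·7.5/15 = 35.0000° = 0.610865 rad
cos θ = 0.819152, sin θ = 0.573576 (intermediates below are computed at full precision and shown rounded to 5 d.p.)
v1: (-5,1) → rotate → (-4.66934,-2.04873) → ×s → (-8.54489,-3.74918) → (-8.54,-3.75)
v2: (-3,-4.5) → rotate → (0.12364,-5.40691) → ×s → (0.22626,-9.89465) → (0.23,-9.89)
v3: (2.5,-5) → rotate → (4.91576,-2.66182) → ×s → (8.99584,-4.87113) → (9.00,-4.87)
v4: (3,-4) → rotate → (4.75176,-1.55588) → ×s → (8.69572,-2.84726) → (8.70,-2.85)
v5: (0,2) → rotate → (-1.14715,1.63830) → ×s → (-2.09929,2.99810) → (-2.10,3.00)
v6: (-3,3.5) → rotate → (-4.46497,1.14630) → ×s → (-8.17090,2.09773) → (-8.17,2.10)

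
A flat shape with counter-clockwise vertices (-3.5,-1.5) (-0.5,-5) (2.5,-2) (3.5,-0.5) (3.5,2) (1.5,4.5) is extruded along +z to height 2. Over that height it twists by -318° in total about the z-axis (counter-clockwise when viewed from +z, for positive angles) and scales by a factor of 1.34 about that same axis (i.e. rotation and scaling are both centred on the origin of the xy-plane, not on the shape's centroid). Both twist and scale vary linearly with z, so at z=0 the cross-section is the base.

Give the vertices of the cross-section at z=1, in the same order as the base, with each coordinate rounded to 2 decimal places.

t = z/height = 1/2 = 0.5
s = 1 + (scale-1)·z/height = 1 + (1.34-1)·1/2 = 1.170000
θ = twist·z/height = -318°·1/2 = -159.0000° = -2.775074 rad
cos θ = -0.933580, sin θ = -0.358368 (intermediates below are computed at full precision and shown rounded to 5 d.p.)
v1: (-3.5,-1.5) → rotate → (2.72998,2.65466) → ×s → (3.19408,3.10595) → (3.19,3.11)
v2: (-0.5,-5) → rotate → (-1.32505,4.84709) → ×s → (-1.55031,5.67109) → (-1.55,5.67)
v3: (2.5,-2) → rotate → (-3.05069,0.97124) → ×s → (-3.56930,1.13635) → (-3.57,1.14)
v4: (3.5,-0.5) → rotate → (-3.44672,-0.78750) → ×s → (-4.03266,-0.92137) → (-4.03,-0.92)
v5: (3.5,2) → rotate → (-2.55080,-3.12145) → ×s → (-2.98443,-3.65209) → (-2.98,-3.65)
v6: (1.5,4.5) → rotate → (0.21229,-4.73866) → ×s → (0.24837,-5.54424) → (0.25,-5.54)

Cross-section at z=1: (3.19,3.11) (-1.55,5.67) (-3.57,1.14) (-4.03,-0.92) (-2.98,-3.65) (0.25,-5.54)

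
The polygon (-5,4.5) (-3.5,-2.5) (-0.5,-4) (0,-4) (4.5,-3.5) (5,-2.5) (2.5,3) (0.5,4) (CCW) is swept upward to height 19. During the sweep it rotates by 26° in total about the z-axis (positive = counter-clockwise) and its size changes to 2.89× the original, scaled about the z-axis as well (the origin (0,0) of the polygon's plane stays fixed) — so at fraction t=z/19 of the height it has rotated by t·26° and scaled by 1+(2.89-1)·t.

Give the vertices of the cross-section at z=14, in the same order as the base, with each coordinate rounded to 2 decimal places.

t = z/height = 14/19 = 0.736842
s = 1 + (scale-1)·z/height = 1 + (2.89-1)·14/19 = 2.392632
θ = twist·z/height = 26°·14/19 = 19.1579° = 0.334368 rad
cos θ = 0.944618, sin θ = 0.328173 (intermediates below are computed at full precision and shown rounded to 5 d.p.)
v1: (-5,4.5) → rotate → (-6.19987,2.60992) → ×s → (-14.83399,6.24457) → (-14.83,6.24)
v2: (-3.5,-2.5) → rotate → (-2.48573,-3.51015) → ×s → (-5.94744,-8.39849) → (-5.95,-8.40)
v3: (-0.5,-4) → rotate → (0.84038,-3.94256) → ×s → (2.01072,-9.43309) → (2.01,-9.43)
v4: (0,-4) → rotate → (1.31269,-3.77847) → ×s → (3.14078,-9.04049) → (3.14,-9.04)
v5: (4.5,-3.5) → rotate → (5.39938,-1.82939) → ×s → (12.91874,-4.37705) → (12.92,-4.38)
v6: (5,-2.5) → rotate → (5.54352,-0.72068) → ×s → (13.26360,-1.72433) → (13.26,-1.72)
v7: (2.5,3) → rotate → (1.37703,3.65428) → ×s → (3.29472,8.74336) → (3.29,8.74)
v8: (0.5,4) → rotate → (-0.84038,3.94256) → ×s → (-2.01072,9.43309) → (-2.01,9.43)

Cross-section at z=14: (-14.83,6.24) (-5.95,-8.40) (2.01,-9.43) (3.14,-9.04) (12.92,-4.38) (13.26,-1.72) (3.29,8.74) (-2.01,9.43)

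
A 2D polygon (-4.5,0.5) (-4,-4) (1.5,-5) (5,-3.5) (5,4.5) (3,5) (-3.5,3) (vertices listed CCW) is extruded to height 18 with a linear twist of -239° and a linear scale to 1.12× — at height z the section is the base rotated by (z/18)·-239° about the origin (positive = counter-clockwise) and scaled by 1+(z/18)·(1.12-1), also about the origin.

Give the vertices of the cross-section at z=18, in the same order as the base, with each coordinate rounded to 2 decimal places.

t = z/height = 18/18 = 1
s = 1 + (scale-1)·z/height = 1 + (1.12-1)·18/18 = 1.120000
θ = twist·z/height = -239°·18/18 = -239.0000° = -4.171337 rad
cos θ = -0.515038, sin θ = 0.857167 (intermediates below are computed at full precision and shown rounded to 5 d.p.)
v1: (-4.5,0.5) → rotate → (1.88909,-4.11477) → ×s → (2.11578,-4.60854) → (2.12,-4.61)
v2: (-4,-4) → rotate → (5.48882,-1.36852) → ×s → (6.14748,-1.53274) → (6.15,-1.53)
v3: (1.5,-5) → rotate → (3.51328,3.86094) → ×s → (3.93487,4.32425) → (3.93,4.32)
v4: (5,-3.5) → rotate → (0.42490,6.08847) → ×s → (0.47588,6.81909) → (0.48,6.82)
v5: (5,4.5) → rotate → (-6.43244,1.96817) → ×s → (-7.20434,2.20434) → (-7.20,2.20)
v6: (3,5) → rotate → (-5.83095,-0.00369) → ×s → (-6.53066,-0.00413) → (-6.53,0.00)
v7: (-3.5,3) → rotate → (-0.76887,-4.54520) → ×s → (-0.86113,-5.09062) → (-0.86,-5.09)

Cross-section at z=18: (2.12,-4.61) (6.15,-1.53) (3.93,4.32) (0.48,6.82) (-7.20,2.20) (-6.53,0.00) (-0.86,-5.09)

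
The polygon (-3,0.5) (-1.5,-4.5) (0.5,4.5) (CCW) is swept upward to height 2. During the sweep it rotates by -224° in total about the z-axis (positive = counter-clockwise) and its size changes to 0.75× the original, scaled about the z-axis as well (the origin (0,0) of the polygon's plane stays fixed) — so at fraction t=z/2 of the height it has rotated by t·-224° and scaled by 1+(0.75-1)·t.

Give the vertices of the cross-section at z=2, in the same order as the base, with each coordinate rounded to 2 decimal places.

t = z/height = 2/2 = 1
s = 1 + (scale-1)·z/height = 1 + (0.75-1)·2/2 = 0.750000
θ = twist·z/height = -224°·2/2 = -224.0000° = -3.909538 rad
cos θ = -0.719340, sin θ = 0.694658 (intermediates below are computed at full precision and shown rounded to 5 d.p.)
v1: (-3,0.5) → rotate → (1.81069,-2.44365) → ×s → (1.35802,-1.83273) → (1.36,-1.83)
v2: (-1.5,-4.5) → rotate → (4.20497,2.19504) → ×s → (3.15373,1.64628) → (3.15,1.65)
v3: (0.5,4.5) → rotate → (-3.48563,-2.88970) → ×s → (-2.61422,-2.16727) → (-2.61,-2.17)

Cross-section at z=2: (1.36,-1.83) (3.15,1.65) (-2.61,-2.17)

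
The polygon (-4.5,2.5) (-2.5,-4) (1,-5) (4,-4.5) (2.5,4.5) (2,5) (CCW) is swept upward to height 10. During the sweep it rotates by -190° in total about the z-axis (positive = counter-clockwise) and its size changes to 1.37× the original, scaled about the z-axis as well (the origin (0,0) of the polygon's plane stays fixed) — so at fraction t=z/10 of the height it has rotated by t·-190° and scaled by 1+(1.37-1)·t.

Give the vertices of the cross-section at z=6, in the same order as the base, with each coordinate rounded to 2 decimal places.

t = z/height = 6/10 = 0.6
s = 1 + (scale-1)·z/height = 1 + (1.37-1)·6/10 = 1.222000
θ = twist·z/height = -190°·6/10 = -114.0000° = -1.989675 rad
cos θ = -0.406737, sin θ = -0.913545 (intermediates below are computed at full precision and shown rounded to 5 d.p.)
v1: (-4.5,2.5) → rotate → (4.11418,3.09411) → ×s → (5.02753,3.78101) → (5.03,3.78)
v2: (-2.5,-4) → rotate → (-2.63734,3.91081) → ×s → (-3.22283,4.77901) → (-3.22,4.78)
v3: (1,-5) → rotate → (-4.97446,1.12014) → ×s → (-6.07879,1.36881) → (-6.08,1.37)
v4: (4,-4.5) → rotate → (-5.73790,-1.82387) → ×s → (-7.01172,-2.22877) → (-7.01,-2.23)
v5: (2.5,4.5) → rotate → (3.09411,-4.11418) → ×s → (3.78101,-5.02753) → (3.78,-5.03)
v6: (2,5) → rotate → (3.75425,-3.86077) → ×s → (4.58770,-4.71787) → (4.59,-4.72)

Cross-section at z=6: (5.03,3.78) (-3.22,4.78) (-6.08,1.37) (-7.01,-2.23) (3.78,-5.03) (4.59,-4.72)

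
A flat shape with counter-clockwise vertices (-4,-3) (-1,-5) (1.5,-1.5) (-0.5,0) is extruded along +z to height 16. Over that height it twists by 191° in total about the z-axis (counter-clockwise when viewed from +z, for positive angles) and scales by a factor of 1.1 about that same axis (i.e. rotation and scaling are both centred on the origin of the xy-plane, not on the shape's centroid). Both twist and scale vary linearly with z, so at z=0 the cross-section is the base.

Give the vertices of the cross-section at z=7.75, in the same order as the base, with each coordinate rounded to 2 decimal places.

Cross-section at z=7.75: (3.33,-4.05) (5.28,-0.82) (1.50,1.64) (0.02,-0.52)

t = z/height = 7.75/16 = 0.484375
s = 1 + (scale-1)·z/height = 1 + (1.1-1)·7.75/16 = 1.048438
θ = twist·z/height = 191°·7.75/16 = 92.5156° = 1.614702 rad
cos θ = -0.043892, sin θ = 0.999036 (intermediates below are computed at full precision and shown rounded to 5 d.p.)
v1: (-4,-3) → rotate → (3.17268,-3.86447) → ×s → (3.32635,-4.05165) → (3.33,-4.05)
v2: (-1,-5) → rotate → (5.03907,-0.77958) → ×s → (5.28315,-0.81734) → (5.28,-0.82)
v3: (1.5,-1.5) → rotate → (1.43272,1.56439) → ×s → (1.50211,1.64017) → (1.50,1.64)
v4: (-0.5,0) → rotate → (0.02195,-0.49952) → ×s → (0.02301,-0.52371) → (0.02,-0.52)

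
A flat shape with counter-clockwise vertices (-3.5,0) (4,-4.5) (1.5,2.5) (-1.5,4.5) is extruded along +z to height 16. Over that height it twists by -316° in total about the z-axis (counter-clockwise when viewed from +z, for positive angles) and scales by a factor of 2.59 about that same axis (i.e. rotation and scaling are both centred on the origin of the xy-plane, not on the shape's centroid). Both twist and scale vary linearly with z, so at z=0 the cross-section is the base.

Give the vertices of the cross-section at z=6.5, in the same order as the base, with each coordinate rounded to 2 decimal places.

Cross-section at z=6.5: (3.58,4.52) (-9.89,-0.56) (1.69,-4.49) (7.34,-2.66)

t = z/height = 6.5/16 = 0.40625
s = 1 + (scale-1)·z/height = 1 + (2.59-1)·6.5/16 = 1.645938
θ = twist·z/height = -316°·6.5/16 = -128.3750° = -2.240566 rad
cos θ = -0.620806, sin θ = -0.783964 (intermediates below are computed at full precision and shown rounded to 5 d.p.)
v1: (-3.5,0) → rotate → (2.17282,2.74388) → ×s → (3.57633,4.51625) → (3.58,4.52)
v2: (4,-4.5) → rotate → (-6.01106,-0.34223) → ×s → (-9.89383,-0.56329) → (-9.89,-0.56)
v3: (1.5,2.5) → rotate → (1.02870,-2.72796) → ×s → (1.69318,-4.49005) → (1.69,-4.49)
v4: (-1.5,4.5) → rotate → (4.45905,-1.61768) → ×s → (7.33932,-2.66260) → (7.34,-2.66)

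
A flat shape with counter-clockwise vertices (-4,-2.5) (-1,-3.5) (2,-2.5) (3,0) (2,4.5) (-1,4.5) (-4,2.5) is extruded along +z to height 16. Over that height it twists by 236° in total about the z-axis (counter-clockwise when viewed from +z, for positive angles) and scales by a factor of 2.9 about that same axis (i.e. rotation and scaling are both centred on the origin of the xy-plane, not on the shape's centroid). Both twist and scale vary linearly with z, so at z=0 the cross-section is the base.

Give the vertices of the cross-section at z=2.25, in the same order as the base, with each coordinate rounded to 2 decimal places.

t = z/height = 2.25/16 = 0.140625
s = 1 + (scale-1)·z/height = 1 + (2.9-1)·2.25/16 = 1.267188
θ = twist·z/height = 236°·2.25/16 = 33.1875° = 0.579231 rad
cos θ = 0.836884, sin θ = 0.547381 (intermediates below are computed at full precision and shown rounded to 5 d.p.)
v1: (-4,-2.5) → rotate → (-1.97908,-4.28173) → ×s → (-2.50787,-5.42576) → (-2.51,-5.43)
v2: (-1,-3.5) → rotate → (1.07895,-3.47647) → ×s → (1.36723,-4.40534) → (1.37,-4.41)
v3: (2,-2.5) → rotate → (3.04222,-0.99745) → ×s → (3.85506,-1.26395) → (3.86,-1.26)
v4: (3,0) → rotate → (2.51065,1.64214) → ×s → (3.18147,2.08090) → (3.18,2.08)
v5: (2,4.5) → rotate → (-0.78945,4.86074) → ×s → (-1.00038,6.15947) → (-1.00,6.16)
v6: (-1,4.5) → rotate → (-3.30010,3.21860) → ×s → (-4.18184,4.07856) → (-4.18,4.08)
v7: (-4,2.5) → rotate → (-4.71599,-0.09731) → ×s → (-5.97604,-0.12331) → (-5.98,-0.12)

Cross-section at z=2.25: (-2.51,-5.43) (1.37,-4.41) (3.86,-1.26) (3.18,2.08) (-1.00,6.16) (-4.18,4.08) (-5.98,-0.12)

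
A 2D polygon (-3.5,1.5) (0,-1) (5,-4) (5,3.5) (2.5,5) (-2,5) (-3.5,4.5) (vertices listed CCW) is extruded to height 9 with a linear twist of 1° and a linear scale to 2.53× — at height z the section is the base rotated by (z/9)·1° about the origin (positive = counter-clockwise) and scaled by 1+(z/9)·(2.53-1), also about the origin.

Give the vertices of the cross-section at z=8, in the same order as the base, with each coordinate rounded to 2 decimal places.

Cross-section at z=8: (-8.31,3.41) (0.04,-2.36) (11.95,-9.26) (11.67,8.44) (5.72,11.89) (-4.90,11.73) (-8.42,10.49)

t = z/height = 8/9 = 0.888889
s = 1 + (scale-1)·z/height = 1 + (2.53-1)·8/9 = 2.360000
θ = twist·z/height = 1°·8/9 = 0.8889° = 0.015514 rad
cos θ = 0.999880, sin θ = 0.015513 (intermediates below are computed at full precision and shown rounded to 5 d.p.)
v1: (-3.5,1.5) → rotate → (-3.52285,1.44552) → ×s → (-8.31392,3.41143) → (-8.31,3.41)
v2: (0,-1) → rotate → (0.01551,-0.99988) → ×s → (0.03661,-2.35972) → (0.04,-2.36)
v3: (5,-4) → rotate → (5.06145,-3.92195) → ×s → (11.94503,-9.25581) → (11.95,-9.26)
v4: (5,3.5) → rotate → (4.94510,3.57715) → ×s → (11.67044,8.44206) → (11.67,8.44)
v5: (2.5,5) → rotate → (2.42213,5.03818) → ×s → (5.71623,11.89011) → (5.72,11.89)
v6: (-2,5) → rotate → (-2.07733,4.96837) → ×s → (-4.90249,11.72536) → (-4.90,11.73)
v7: (-3.5,4.5) → rotate → (-3.56939,4.44516) → ×s → (-8.42376,10.49058) → (-8.42,10.49)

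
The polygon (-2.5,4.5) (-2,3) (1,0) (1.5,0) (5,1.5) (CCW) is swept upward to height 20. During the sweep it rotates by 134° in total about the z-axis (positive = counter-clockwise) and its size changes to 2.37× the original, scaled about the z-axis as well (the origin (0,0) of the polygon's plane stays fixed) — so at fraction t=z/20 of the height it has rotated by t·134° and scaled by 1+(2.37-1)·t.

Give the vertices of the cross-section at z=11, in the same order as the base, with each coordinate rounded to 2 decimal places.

t = z/height = 11/20 = 0.55
s = 1 + (scale-1)·z/height = 1 + (2.37-1)·11/20 = 1.753500
θ = twist·z/height = 134°·11/20 = 73.7000° = 1.286308 rad
cos θ = 0.280667, sin θ = 0.959805 (intermediates below are computed at full precision and shown rounded to 5 d.p.)
v1: (-2.5,4.5) → rotate → (-5.02079,-1.13651) → ×s → (-8.80396,-1.99288) → (-8.80,-1.99)
v2: (-2,3) → rotate → (-3.44075,-1.07761) → ×s → (-6.03335,-1.88959) → (-6.03,-1.89)
v3: (1,0) → rotate → (0.28067,0.95981) → ×s → (0.49215,1.68302) → (0.49,1.68)
v4: (1.5,0) → rotate → (0.42100,1.43971) → ×s → (0.73822,2.52453) → (0.74,2.52)
v5: (5,1.5) → rotate → (-0.03637,5.22003) → ×s → (-0.06378,9.15332) → (-0.06,9.15)

Cross-section at z=11: (-8.80,-1.99) (-6.03,-1.89) (0.49,1.68) (0.74,2.52) (-0.06,9.15)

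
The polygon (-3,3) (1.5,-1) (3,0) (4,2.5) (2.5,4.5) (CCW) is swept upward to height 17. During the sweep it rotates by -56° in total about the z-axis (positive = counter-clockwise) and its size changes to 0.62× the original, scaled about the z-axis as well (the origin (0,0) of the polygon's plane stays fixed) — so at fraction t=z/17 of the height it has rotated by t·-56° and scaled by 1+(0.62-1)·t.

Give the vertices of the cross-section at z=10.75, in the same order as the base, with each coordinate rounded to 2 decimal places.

t = z/height = 10.75/17 = 0.632353
s = 1 + (scale-1)·z/height = 1 + (0.62-1)·10.75/17 = 0.759706
θ = twist·z/height = -56°·10.75/17 = -35.4118° = -0.618052 rad
cos θ = 0.815009, sin θ = -0.579449 (intermediates below are computed at full precision and shown rounded to 5 d.p.)
v1: (-3,3) → rotate → (-0.70668,4.18337) → ×s → (-0.53687,3.17813) → (-0.54,3.18)
v2: (1.5,-1) → rotate → (0.64306,-1.68418) → ×s → (0.48854,-1.27948) → (0.49,-1.28)
v3: (3,0) → rotate → (2.44503,-1.73835) → ×s → (1.85750,-1.32063) → (1.86,-1.32)
v4: (4,2.5) → rotate → (4.70866,-0.28027) → ×s → (3.57719,-0.21292) → (3.58,-0.21)
v5: (2.5,4.5) → rotate → (4.64504,2.21892) → ×s → (3.52886,1.68573) → (3.53,1.69)

Cross-section at z=10.75: (-0.54,3.18) (0.49,-1.28) (1.86,-1.32) (3.58,-0.21) (3.53,1.69)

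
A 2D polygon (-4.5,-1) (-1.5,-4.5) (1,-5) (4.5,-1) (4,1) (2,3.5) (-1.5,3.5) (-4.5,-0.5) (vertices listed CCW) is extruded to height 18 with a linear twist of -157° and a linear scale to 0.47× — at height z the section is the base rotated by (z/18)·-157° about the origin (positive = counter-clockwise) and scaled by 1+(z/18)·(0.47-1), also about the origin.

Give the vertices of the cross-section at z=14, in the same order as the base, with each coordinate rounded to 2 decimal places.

t = z/height = 14/18 = 0.777778
s = 1 + (scale-1)·z/height = 1 + (0.47-1)·14/18 = 0.587778
θ = twist·z/height = -157°·14/18 = -122.1111° = -2.131241 rad
cos θ = -0.531563, sin θ = -0.847019 (intermediates below are computed at full precision and shown rounded to 5 d.p.)
v1: (-4.5,-1) → rotate → (1.54501,4.34315) → ×s → (0.90812,2.55281) → (0.91,2.55)
v2: (-1.5,-4.5) → rotate → (-3.01424,3.66256) → ×s → (-1.77170,2.15277) → (-1.77,2.15)
v3: (1,-5) → rotate → (-4.76666,1.81080) → ×s → (-2.80174,1.06435) → (-2.80,1.06)
v4: (4.5,-1) → rotate → (-3.23905,-3.28002) → ×s → (-1.90384,-1.92792) → (-1.90,-1.93)
v5: (4,1) → rotate → (-1.27923,-3.91964) → ×s → (-0.75190,-2.30388) → (-0.75,-2.30)
v6: (2,3.5) → rotate → (1.90144,-3.55451) → ×s → (1.11762,-2.08926) → (1.12,-2.09)
v7: (-1.5,3.5) → rotate → (3.76191,-0.58994) → ×s → (2.21117,-0.34675) → (2.21,-0.35)
v8: (-4.5,-0.5) → rotate → (1.96852,4.07737) → ×s → (1.15705,2.39659) → (1.16,2.40)

Cross-section at z=14: (0.91,2.55) (-1.77,2.15) (-2.80,1.06) (-1.90,-1.93) (-0.75,-2.30) (1.12,-2.09) (2.21,-0.35) (1.16,2.40)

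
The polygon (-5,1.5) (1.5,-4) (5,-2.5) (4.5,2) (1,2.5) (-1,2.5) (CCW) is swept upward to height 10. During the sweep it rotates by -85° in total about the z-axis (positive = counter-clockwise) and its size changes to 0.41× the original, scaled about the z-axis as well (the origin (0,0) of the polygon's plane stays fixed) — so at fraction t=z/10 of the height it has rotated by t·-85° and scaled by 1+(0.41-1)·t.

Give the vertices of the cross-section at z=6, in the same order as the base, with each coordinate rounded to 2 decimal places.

t = z/height = 6/10 = 0.6
s = 1 + (scale-1)·z/height = 1 + (0.41-1)·6/10 = 0.646000
θ = twist·z/height = -85°·6/10 = -51.0000° = -0.890118 rad
cos θ = 0.629320, sin θ = -0.777146 (intermediates below are computed at full precision and shown rounded to 5 d.p.)
v1: (-5,1.5) → rotate → (-1.98088,4.82971) → ×s → (-1.27965,3.11999) → (-1.28,3.12)
v2: (1.5,-4) → rotate → (-2.16460,-3.68300) → ×s → (-1.39833,-2.37922) → (-1.40,-2.38)
v3: (5,-2.5) → rotate → (1.20374,-5.45903) → ×s → (0.77761,-3.52653) → (0.78,-3.53)
v4: (4.5,2) → rotate → (4.38623,-2.23852) → ×s → (2.83351,-1.44608) → (2.83,-1.45)
v5: (1,2.5) → rotate → (2.57219,0.79616) → ×s → (1.66163,0.51432) → (1.66,0.51)
v6: (-1,2.5) → rotate → (1.31354,2.35045) → ×s → (0.84855,1.51839) → (0.85,1.52)

Cross-section at z=6: (-1.28,3.12) (-1.40,-2.38) (0.78,-3.53) (2.83,-1.45) (1.66,0.51) (0.85,1.52)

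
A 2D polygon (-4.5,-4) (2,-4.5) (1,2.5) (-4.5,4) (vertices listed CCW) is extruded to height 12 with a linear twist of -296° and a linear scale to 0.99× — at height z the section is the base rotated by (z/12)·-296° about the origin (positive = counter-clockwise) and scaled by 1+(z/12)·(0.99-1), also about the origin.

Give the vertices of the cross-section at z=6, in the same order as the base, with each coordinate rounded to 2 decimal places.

t = z/height = 6/12 = 0.5
s = 1 + (scale-1)·z/height = 1 + (0.99-1)·6/12 = 0.995000
θ = twist·z/height = -296°·6/12 = -148.0000° = -2.583087 rad
cos θ = -0.848048, sin θ = -0.529919 (intermediates below are computed at full precision and shown rounded to 5 d.p.)
v1: (-4.5,-4) → rotate → (1.69654,5.77683) → ×s → (1.68806,5.74794) → (1.69,5.75)
v2: (2,-4.5) → rotate → (-4.08073,2.75638) → ×s → (-4.06033,2.74260) → (-4.06,2.74)
v3: (1,2.5) → rotate → (0.47675,-2.65004) → ×s → (0.47437,-2.63679) → (0.47,-2.64)
v4: (-4.5,4) → rotate → (5.93589,-1.00756) → ×s → (5.90621,-1.00252) → (5.91,-1.00)

Cross-section at z=6: (1.69,5.75) (-4.06,2.74) (0.47,-2.64) (5.91,-1.00)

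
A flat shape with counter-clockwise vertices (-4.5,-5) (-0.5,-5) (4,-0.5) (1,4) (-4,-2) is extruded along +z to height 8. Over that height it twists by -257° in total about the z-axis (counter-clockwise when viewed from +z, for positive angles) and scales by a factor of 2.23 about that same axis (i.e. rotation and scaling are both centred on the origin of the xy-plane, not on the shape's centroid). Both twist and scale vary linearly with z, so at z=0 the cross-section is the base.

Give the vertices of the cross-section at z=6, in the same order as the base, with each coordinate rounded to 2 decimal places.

t = z/height = 6/8 = 0.75
s = 1 + (scale-1)·z/height = 1 + (2.23-1)·6/8 = 1.922500
θ = twist·z/height = -257°·6/8 = -192.7500° = -3.364122 rad
cos θ = -0.975342, sin θ = 0.220697 (intermediates below are computed at full precision and shown rounded to 5 d.p.)
v1: (-4.5,-5) → rotate → (5.49253,3.88357) → ×s → (10.55938,7.46617) → (10.56,7.47)
v2: (-0.5,-5) → rotate → (1.59116,4.76636) → ×s → (3.05900,9.16333) → (3.06,9.16)
v3: (4,-0.5) → rotate → (-3.79102,1.37046) → ×s → (-7.28824,2.63471) → (-7.29,2.63)
v4: (1,4) → rotate → (-1.85813,-3.68067) → ×s → (-3.57226,-7.07609) → (-3.57,-7.08)
v5: (-4,-2) → rotate → (4.34276,1.06789) → ×s → (8.34896,2.05303) → (8.35,2.05)

Cross-section at z=6: (10.56,7.47) (3.06,9.16) (-7.29,2.63) (-3.57,-7.08) (8.35,2.05)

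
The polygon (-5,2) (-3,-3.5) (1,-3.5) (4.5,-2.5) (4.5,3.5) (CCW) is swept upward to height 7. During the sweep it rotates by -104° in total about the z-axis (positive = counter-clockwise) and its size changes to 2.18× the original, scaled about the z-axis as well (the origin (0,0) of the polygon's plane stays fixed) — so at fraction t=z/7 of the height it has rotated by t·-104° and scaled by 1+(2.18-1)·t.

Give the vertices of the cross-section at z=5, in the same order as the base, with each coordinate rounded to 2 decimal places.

t = z/height = 5/7 = 0.714286
s = 1 + (scale-1)·z/height = 1 + (2.18-1)·5/7 = 1.842857
θ = twist·z/height = -104°·5/7 = -74.2857° = -1.296530 rad
cos θ = 0.270840, sin θ = -0.962624 (intermediates below are computed at full precision and shown rounded to 5 d.p.)
v1: (-5,2) → rotate → (0.57105,5.35480) → ×s → (1.05236,9.86814) → (1.05,9.87)
v2: (-3,-3.5) → rotate → (-4.18171,1.93993) → ×s → (-7.70629,3.57502) → (-7.71,3.58)
v3: (1,-3.5) → rotate → (-3.09834,-1.91057) → ×s → (-5.70981,-3.52090) → (-5.71,-3.52)
v4: (4.5,-2.5) → rotate → (-1.18778,-5.00891) → ×s → (-2.18891,-9.23071) → (-2.19,-9.23)
v5: (4.5,3.5) → rotate → (4.58797,-3.38387) → ×s → (8.45497,-6.23598) → (8.45,-6.24)

Cross-section at z=5: (1.05,9.87) (-7.71,3.58) (-5.71,-3.52) (-2.19,-9.23) (8.45,-6.24)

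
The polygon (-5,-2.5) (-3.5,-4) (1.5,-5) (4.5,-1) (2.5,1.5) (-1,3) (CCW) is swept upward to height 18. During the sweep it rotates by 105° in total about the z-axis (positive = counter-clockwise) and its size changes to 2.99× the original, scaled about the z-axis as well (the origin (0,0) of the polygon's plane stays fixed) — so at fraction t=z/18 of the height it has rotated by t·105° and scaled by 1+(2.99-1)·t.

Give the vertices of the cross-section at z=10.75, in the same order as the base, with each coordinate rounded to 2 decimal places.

t = z/height = 10.75/18 = 0.597222
s = 1 + (scale-1)·z/height = 1 + (2.99-1)·10.75/18 = 2.188472
θ = twist·z/height = 105°·10.75/18 = 62.7083° = 1.094467 rad
cos θ = 0.458520, sin θ = 0.888684 (intermediates below are computed at full precision and shown rounded to 5 d.p.)
v1: (-5,-2.5) → rotate → (-0.07089,-5.58972) → ×s → (-0.15514,-12.23295) → (-0.16,-12.23)
v2: (-3.5,-4) → rotate → (1.94991,-4.94447) → ×s → (4.26733,-10.82085) → (4.27,-10.82)
v3: (1.5,-5) → rotate → (5.13120,-0.95958) → ×s → (11.22949,-2.10000) → (11.23,-2.10)
v4: (4.5,-1) → rotate → (2.95203,3.54056) → ×s → (6.46043,7.74841) → (6.46,7.75)
v5: (2.5,1.5) → rotate → (-0.18673,2.90949) → ×s → (-0.40864,6.36734) → (-0.41,6.37)
v6: (-1,3) → rotate → (-3.12457,0.48688) → ×s → (-6.83804,1.06552) → (-6.84,1.07)

Cross-section at z=10.75: (-0.16,-12.23) (4.27,-10.82) (11.23,-2.10) (6.46,7.75) (-0.41,6.37) (-6.84,1.07)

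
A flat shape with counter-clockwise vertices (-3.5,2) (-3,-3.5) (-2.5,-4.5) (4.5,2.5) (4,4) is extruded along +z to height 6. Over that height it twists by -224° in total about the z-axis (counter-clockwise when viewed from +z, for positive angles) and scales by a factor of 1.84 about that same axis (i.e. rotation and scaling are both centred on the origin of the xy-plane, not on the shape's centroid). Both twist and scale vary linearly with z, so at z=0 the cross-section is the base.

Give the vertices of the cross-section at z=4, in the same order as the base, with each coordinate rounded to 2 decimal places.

Cross-section at z=4: (6.29,0.10) (1.24,7.08) (-0.23,8.03) (-4.05,-6.94) (-2.18,-8.55)

t = z/height = 4/6 = 0.666667
s = 1 + (scale-1)·z/height = 1 + (1.84-1)·4/6 = 1.560000
θ = twist·z/height = -224°·4/6 = -149.3333° = -2.606358 rad
cos θ = -0.860149, sin θ = -0.510043 (intermediates below are computed at full precision and shown rounded to 5 d.p.)
v1: (-3.5,2) → rotate → (4.03061,0.06485) → ×s → (6.28775,0.10117) → (6.29,0.10)
v2: (-3,-3.5) → rotate → (0.79530,4.54065) → ×s → (1.24067,7.08341) → (1.24,7.08)
v3: (-2.5,-4.5) → rotate → (-0.14482,5.14578) → ×s → (-0.22592,8.02741) → (-0.23,8.03)
v4: (4.5,2.5) → rotate → (-2.59556,-4.44556) → ×s → (-4.04908,-6.93508) → (-4.05,-6.94)
v5: (4,4) → rotate → (-1.40043,-5.48077) → ×s → (-2.18466,-8.55000) → (-2.18,-8.55)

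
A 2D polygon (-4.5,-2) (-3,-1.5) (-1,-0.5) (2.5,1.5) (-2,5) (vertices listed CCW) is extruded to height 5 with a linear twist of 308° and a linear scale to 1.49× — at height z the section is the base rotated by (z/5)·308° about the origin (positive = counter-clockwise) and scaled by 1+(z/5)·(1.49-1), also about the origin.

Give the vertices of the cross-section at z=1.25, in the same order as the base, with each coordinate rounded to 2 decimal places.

Cross-section at z=1.25: (1.05,-5.43) (0.88,-3.66) (0.29,-1.22) (-1.01,3.11) (-5.97,-0.92)

t = z/height = 1.25/5 = 0.25
s = 1 + (scale-1)·z/height = 1 + (1.49-1)·1.25/5 = 1.122500
θ = twist·z/height = 308°·1.25/5 = 77.0000° = 1.343904 rad
cos θ = 0.224951, sin θ = 0.974370 (intermediates below are computed at full precision and shown rounded to 5 d.p.)
v1: (-4.5,-2) → rotate → (0.93646,-4.83457) → ×s → (1.05118,-5.42680) → (1.05,-5.43)
v2: (-3,-1.5) → rotate → (0.78670,-3.26054) → ×s → (0.88307,-3.65995) → (0.88,-3.66)
v3: (-1,-0.5) → rotate → (0.26223,-1.08685) → ×s → (0.29436,-1.21998) → (0.29,-1.22)
v4: (2.5,1.5) → rotate → (-0.89918,2.77335) → ×s → (-1.00933,3.11309) → (-1.01,3.11)
v5: (-2,5) → rotate → (-5.32175,-0.82398) → ×s → (-5.97367,-0.92492) → (-5.97,-0.92)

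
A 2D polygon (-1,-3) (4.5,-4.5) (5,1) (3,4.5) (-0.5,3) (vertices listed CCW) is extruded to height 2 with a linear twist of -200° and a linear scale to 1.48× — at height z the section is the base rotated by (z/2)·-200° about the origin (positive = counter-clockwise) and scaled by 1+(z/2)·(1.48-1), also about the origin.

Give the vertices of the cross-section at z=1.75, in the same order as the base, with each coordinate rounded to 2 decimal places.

Cross-section at z=1.75: (1.04,4.37) (-6.92,5.81) (-6.95,-2.03) (-3.69,-6.74) (1.08,-4.18)

t = z/height = 1.75/2 = 0.875
s = 1 + (scale-1)·z/height = 1 + (1.48-1)·1.75/2 = 1.420000
θ = twist·z/height = -200°·1.75/2 = -175.0000° = -3.054326 rad
cos θ = -0.996195, sin θ = -0.087156 (intermediates below are computed at full precision and shown rounded to 5 d.p.)
v1: (-1,-3) → rotate → (0.73473,3.07574) → ×s → (1.04331,4.36755) → (1.04,4.37)
v2: (4.5,-4.5) → rotate → (-4.87508,4.09068) → ×s → (-6.92261,5.80876) → (-6.92,5.81)
v3: (5,1) → rotate → (-4.89382,-1.43197) → ×s → (-6.94922,-2.03340) → (-6.95,-2.03)
v4: (3,4.5) → rotate → (-2.59638,-4.74434) → ×s → (-3.68686,-6.73697) → (-3.69,-6.74)
v5: (-0.5,3) → rotate → (0.75956,-2.94501) → ×s → (1.07858,-4.18191) → (1.08,-4.18)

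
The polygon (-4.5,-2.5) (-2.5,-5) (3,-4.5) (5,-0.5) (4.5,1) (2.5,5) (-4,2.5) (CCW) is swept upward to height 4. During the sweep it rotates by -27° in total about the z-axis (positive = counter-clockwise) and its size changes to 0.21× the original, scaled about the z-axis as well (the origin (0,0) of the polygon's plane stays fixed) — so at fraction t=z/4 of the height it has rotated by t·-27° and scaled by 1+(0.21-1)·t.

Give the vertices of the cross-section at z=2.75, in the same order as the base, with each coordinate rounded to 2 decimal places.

Cross-section at z=2.75: (-2.31,-0.43) (-1.81,-1.80) (0.64,-2.39) (2.09,-0.94) (2.09,-0.22) (1.81,1.80) (-1.37,1.66)

t = z/height = 2.75/4 = 0.6875
s = 1 + (scale-1)·z/height = 1 + (0.21-1)·2.75/4 = 0.456875
θ = twist·z/height = -27°·2.75/4 = -18.5625° = -0.323977 rad
cos θ = 0.947977, sin θ = -0.318339 (intermediates below are computed at full precision and shown rounded to 5 d.p.)
v1: (-4.5,-2.5) → rotate → (-5.06174,-0.93742) → ×s → (-2.31258,-0.42828) → (-2.31,-0.43)
v2: (-2.5,-5) → rotate → (-3.96164,-3.94404) → ×s → (-1.80997,-1.80193) → (-1.81,-1.80)
v3: (3,-4.5) → rotate → (1.41141,-5.22091) → ×s → (0.64484,-2.38530) → (0.64,-2.39)
v4: (5,-0.5) → rotate → (4.58072,-2.06568) → ×s → (2.09281,-0.94376) → (2.09,-0.94)
v5: (4.5,1) → rotate → (4.58424,-0.48455) → ×s → (2.09442,-0.22138) → (2.09,-0.22)
v6: (2.5,5) → rotate → (3.96164,3.94404) → ×s → (1.80997,1.80193) → (1.81,1.80)
v7: (-4,2.5) → rotate → (-2.99606,3.64330) → ×s → (-1.36883,1.66453) → (-1.37,1.66)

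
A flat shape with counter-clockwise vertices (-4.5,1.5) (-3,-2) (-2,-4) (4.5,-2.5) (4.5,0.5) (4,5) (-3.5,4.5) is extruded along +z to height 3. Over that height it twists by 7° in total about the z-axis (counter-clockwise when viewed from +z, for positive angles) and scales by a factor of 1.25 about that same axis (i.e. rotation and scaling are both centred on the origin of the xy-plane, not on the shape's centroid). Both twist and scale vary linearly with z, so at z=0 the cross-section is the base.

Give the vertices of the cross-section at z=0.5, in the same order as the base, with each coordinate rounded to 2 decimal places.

Cross-section at z=0.5: (-4.72,1.47) (-3.08,-2.15) (-2.00,-4.21) (4.74,-2.51) (4.68,0.62) (4.06,5.29) (-3.74,4.61)

t = z/height = 0.5/3 = 0.166667
s = 1 + (scale-1)·z/height = 1 + (1.25-1)·0.5/3 = 1.041667
θ = twist·z/height = 7°·0.5/3 = 1.1667° = 0.020362 rad
cos θ = 0.999793, sin θ = 0.020361 (intermediates below are computed at full precision and shown rounded to 5 d.p.)
v1: (-4.5,1.5) → rotate → (-4.52961,1.40807) → ×s → (-4.71834,1.46673) → (-4.72,1.47)
v2: (-3,-2) → rotate → (-2.95866,-2.06067) → ×s → (-3.08193,-2.14653) → (-3.08,-2.15)
v3: (-2,-4) → rotate → (-1.91814,-4.03989) → ×s → (-1.99806,-4.20822) → (-2.00,-4.21)
v4: (4.5,-2.5) → rotate → (4.54997,-2.40786) → ×s → (4.73955,-2.50819) → (4.74,-2.51)
v5: (4.5,0.5) → rotate → (4.48889,0.59152) → ×s → (4.67592,0.61617) → (4.68,0.62)
v6: (4,5) → rotate → (3.89737,5.08041) → ×s → (4.05976,5.29209) → (4.06,5.29)
v7: (-3.5,4.5) → rotate → (-3.59090,4.42780) → ×s → (-3.74052,4.61230) → (-3.74,4.61)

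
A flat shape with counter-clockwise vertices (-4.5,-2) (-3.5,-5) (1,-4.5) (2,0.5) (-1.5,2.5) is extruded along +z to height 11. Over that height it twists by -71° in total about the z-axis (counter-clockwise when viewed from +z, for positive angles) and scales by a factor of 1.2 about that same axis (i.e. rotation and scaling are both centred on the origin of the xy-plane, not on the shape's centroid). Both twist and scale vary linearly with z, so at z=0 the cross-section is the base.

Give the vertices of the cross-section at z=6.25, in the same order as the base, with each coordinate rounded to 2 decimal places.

Cross-section at z=6.25: (-5.26,1.55) (-6.58,-1.72) (-2.40,-4.54) (2.06,-1.02) (0.53,3.20)

t = z/height = 6.25/11 = 0.568182
s = 1 + (scale-1)·z/height = 1 + (1.2-1)·6.25/11 = 1.113636
θ = twist·z/height = -71°·6.25/11 = -40.3409° = -0.704082 rad
cos θ = 0.762206, sin θ = -0.647334 (intermediates below are computed at full precision and shown rounded to 5 d.p.)
v1: (-4.5,-2) → rotate → (-4.72460,1.38859) → ×s → (-5.26148,1.54639) → (-5.26,1.55)
v2: (-3.5,-5) → rotate → (-5.90439,-1.54536) → ×s → (-6.57535,-1.72097) → (-6.58,-1.72)
v3: (1,-4.5) → rotate → (-2.15080,-4.07726) → ×s → (-2.39521,-4.54059) → (-2.40,-4.54)
v4: (2,0.5) → rotate → (1.84808,-0.91357) → ×s → (2.05809,-1.01738) → (2.06,-1.02)
v5: (-1.5,2.5) → rotate → (0.47503,2.87652) → ×s → (0.52901,3.20339) → (0.53,3.20)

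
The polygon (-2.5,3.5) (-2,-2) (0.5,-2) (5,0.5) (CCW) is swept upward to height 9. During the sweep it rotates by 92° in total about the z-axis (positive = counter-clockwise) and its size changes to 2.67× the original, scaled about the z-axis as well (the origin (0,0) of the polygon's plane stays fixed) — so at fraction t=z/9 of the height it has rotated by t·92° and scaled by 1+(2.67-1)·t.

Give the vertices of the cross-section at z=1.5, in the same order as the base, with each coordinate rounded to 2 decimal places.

t = z/height = 1.5/9 = 0.166667
s = 1 + (scale-1)·z/height = 1 + (2.67-1)·1.5/9 = 1.278333
θ = twist·z/height = 92°·1.5/9 = 15.3333° = 0.267617 rad
cos θ = 0.964404, sin θ = 0.264434 (intermediates below are computed at full precision and shown rounded to 5 d.p.)
v1: (-2.5,3.5) → rotate → (-3.33653,2.71433) → ×s → (-4.26520,3.46982) → (-4.27,3.47)
v2: (-2,-2) → rotate → (-1.39994,-2.45768) → ×s → (-1.78959,-3.14173) → (-1.79,-3.14)
v3: (0.5,-2) → rotate → (1.01107,-1.79659) → ×s → (1.29248,-2.29664) → (1.29,-2.30)
v4: (5,0.5) → rotate → (4.68980,1.80437) → ×s → (5.99513,2.30659) → (6.00,2.31)

Cross-section at z=1.5: (-4.27,3.47) (-1.79,-3.14) (1.29,-2.30) (6.00,2.31)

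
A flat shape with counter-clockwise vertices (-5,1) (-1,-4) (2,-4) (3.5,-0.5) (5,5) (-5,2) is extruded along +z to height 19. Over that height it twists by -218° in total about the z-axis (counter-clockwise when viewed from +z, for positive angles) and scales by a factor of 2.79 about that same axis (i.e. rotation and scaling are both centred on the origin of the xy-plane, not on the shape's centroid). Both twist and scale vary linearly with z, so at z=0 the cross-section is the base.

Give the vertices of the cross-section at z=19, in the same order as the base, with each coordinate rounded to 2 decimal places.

t = z/height = 19/19 = 1
s = 1 + (scale-1)·z/height = 1 + (2.79-1)·19/19 = 2.790000
θ = twist·z/height = -218°·19/19 = -218.0000° = -3.804818 rad
cos θ = -0.788011, sin θ = 0.615661 (intermediates below are computed at full precision and shown rounded to 5 d.p.)
v1: (-5,1) → rotate → (3.32439,-3.86632) → ×s → (9.27505,-10.78703) → (9.28,-10.79)
v2: (-1,-4) → rotate → (3.25066,2.53638) → ×s → (9.06933,7.07650) → (9.07,7.08)
v3: (2,-4) → rotate → (0.88662,4.38337) → ×s → (2.47368,12.22959) → (2.47,12.23)
v4: (3.5,-0.5) → rotate → (-2.45021,2.54882) → ×s → (-6.83608,7.11121) → (-6.84,7.11)
v5: (5,5) → rotate → (-7.01836,-0.86175) → ×s → (-19.58123,-2.40427) → (-19.58,-2.40)
v6: (-5,2) → rotate → (2.70873,-4.65433) → ×s → (7.55736,-12.98558) → (7.56,-12.99)

Cross-section at z=19: (9.28,-10.79) (9.07,7.08) (2.47,12.23) (-6.84,7.11) (-19.58,-2.40) (7.56,-12.99)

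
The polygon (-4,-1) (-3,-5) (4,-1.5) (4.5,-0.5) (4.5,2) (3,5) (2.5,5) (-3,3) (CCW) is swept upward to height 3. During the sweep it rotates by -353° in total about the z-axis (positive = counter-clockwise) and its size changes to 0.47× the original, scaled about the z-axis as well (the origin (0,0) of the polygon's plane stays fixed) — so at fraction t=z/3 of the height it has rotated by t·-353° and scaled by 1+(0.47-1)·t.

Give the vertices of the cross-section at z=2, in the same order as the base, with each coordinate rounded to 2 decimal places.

Cross-section at z=2: (2.00,-1.76) (3.76,0.24) (-0.67,2.68) (-1.39,2.58) (-2.72,1.66) (-3.76,-0.24) (-3.58,-0.51) (-0.49,-2.70)

t = z/height = 2/3 = 0.666667
s = 1 + (scale-1)·z/height = 1 + (0.47-1)·2/3 = 0.646667
θ = twist·z/height = -353°·2/3 = -235.3333° = -4.107342 rad
cos θ = -0.568801, sin θ = 0.822475 (intermediates below are computed at full precision and shown rounded to 5 d.p.)
v1: (-4,-1) → rotate → (3.09768,-2.72110) → ×s → (2.00317,-1.75964) → (2.00,-1.76)
v2: (-3,-5) → rotate → (5.81878,0.37658) → ×s → (3.76281,0.24352) → (3.76,0.24)
v3: (4,-1.5) → rotate → (-1.04149,4.14310) → ×s → (-0.67350,2.67921) → (-0.67,2.68)
v4: (4.5,-0.5) → rotate → (-2.14837,3.98554) → ×s → (-1.38928,2.57731) → (-1.39,2.58)
v5: (4.5,2) → rotate → (-4.20456,2.56354) → ×s → (-2.71895,1.65775) → (-2.72,1.66)
v6: (3,5) → rotate → (-5.81878,-0.37658) → ×s → (-3.76281,-0.24352) → (-3.76,-0.24)
v7: (2.5,5) → rotate → (-5.53438,-0.78782) → ×s → (-3.57890,-0.50946) → (-3.58,-0.51)
v8: (-3,3) → rotate → (-0.76102,-4.17383) → ×s → (-0.49213,-2.69908) → (-0.49,-2.70)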